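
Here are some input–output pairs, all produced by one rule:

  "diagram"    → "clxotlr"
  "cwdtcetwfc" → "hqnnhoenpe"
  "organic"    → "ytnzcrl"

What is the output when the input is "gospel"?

Each output is the input with this applied: shift every letter 11 places forward in the alphabet (wrapping around), then move the last 3 characters to the front (rotate right by 3).
Working it through for "gospel": intermediate "rzdapw", final "apwrzd".

apwrzd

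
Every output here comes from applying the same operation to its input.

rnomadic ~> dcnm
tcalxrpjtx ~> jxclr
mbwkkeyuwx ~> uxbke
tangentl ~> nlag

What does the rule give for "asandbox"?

Each output is the input with this applied: keep every other character starting from the second (positions 2nd, 4th, 6th, ...), then move the last 2 characters to the front (rotate right by 2).
Starting from "asandbox": after the first operation, "snbx"; after the second, "bxsn".

bxsn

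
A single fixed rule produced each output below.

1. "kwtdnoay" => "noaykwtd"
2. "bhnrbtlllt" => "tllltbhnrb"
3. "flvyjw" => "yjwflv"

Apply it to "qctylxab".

The pattern: swap the front and back halves of the string.
For "qctylxab" the result is "lxabqcty".

lxabqcty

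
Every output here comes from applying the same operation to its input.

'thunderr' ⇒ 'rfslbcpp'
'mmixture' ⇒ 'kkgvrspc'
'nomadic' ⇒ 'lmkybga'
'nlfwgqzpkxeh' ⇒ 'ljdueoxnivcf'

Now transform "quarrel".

The rule is to shift every letter 2 places backward in the alphabet (wrapping around).
On "quarrel" that produces "osyppcj".

osyppcj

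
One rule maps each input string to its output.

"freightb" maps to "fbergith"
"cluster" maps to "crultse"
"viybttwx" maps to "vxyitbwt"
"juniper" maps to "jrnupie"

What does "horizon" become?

What's happening: move the last character to the front, then swap each adjacent pair of characters (1↔2, 3↔4, ...).
Doing the same to "horizon": "hnrozio".
(Check on "viybttwx": → "xviybttw" → "vxyitbwt" ✓)

hnrozio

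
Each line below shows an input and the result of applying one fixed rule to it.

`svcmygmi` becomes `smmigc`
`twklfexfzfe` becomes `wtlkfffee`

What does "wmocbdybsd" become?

In each case the input is transformed by: sort the characters into reverse alphabetical order, then delete the first 2 characters.
Working it through for "wmocbdybsd": intermediate "ywsomddcbb", final "somddcbb".

somddcbb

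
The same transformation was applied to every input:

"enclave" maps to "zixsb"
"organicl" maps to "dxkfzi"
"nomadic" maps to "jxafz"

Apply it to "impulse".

The pattern: delete the first 2 characters, then shift every letter 3 places backward in the alphabet (wrapping around).
Working it through for "impulse": intermediate "pulse", final "mripb".

mripb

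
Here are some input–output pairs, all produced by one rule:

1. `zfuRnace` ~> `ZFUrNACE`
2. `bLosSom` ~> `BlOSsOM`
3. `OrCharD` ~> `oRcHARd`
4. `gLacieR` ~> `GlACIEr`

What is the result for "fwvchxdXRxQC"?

The transformation: flip the case of every letter.
So "fwvchxdXRxQC" becomes "FWVCHXDxrXqc".

FWVCHXDxrXqc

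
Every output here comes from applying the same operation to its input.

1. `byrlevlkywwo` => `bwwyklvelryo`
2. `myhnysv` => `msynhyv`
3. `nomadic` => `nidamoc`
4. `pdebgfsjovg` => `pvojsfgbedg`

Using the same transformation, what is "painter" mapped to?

petniar

Each output is the input with this applied: swap the first and last characters, then reverse the string.
"painter" → "raintep" → "petniar".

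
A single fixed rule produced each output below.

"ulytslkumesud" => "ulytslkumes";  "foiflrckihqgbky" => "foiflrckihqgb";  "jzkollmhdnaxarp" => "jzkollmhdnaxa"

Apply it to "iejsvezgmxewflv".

Each output is the input with this applied: delete the last 2 characters.
On "iejsvezgmxewflv" that produces "iejsvezgmxewf".

iejsvezgmxewf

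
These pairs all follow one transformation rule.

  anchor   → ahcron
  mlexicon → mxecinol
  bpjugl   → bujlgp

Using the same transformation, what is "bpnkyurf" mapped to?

The rule is to swap each adjacent pair of characters (1↔2, 3↔4, ...), then move the first character to the end.
Working it through for "bpnkyurf": intermediate "pbknuyfr", final "bknuyfrp".

bknuyfrp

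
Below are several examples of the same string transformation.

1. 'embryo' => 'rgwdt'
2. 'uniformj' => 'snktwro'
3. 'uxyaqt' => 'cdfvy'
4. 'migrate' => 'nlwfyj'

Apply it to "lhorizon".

The pattern: shift every letter 5 places forward in the alphabet (wrapping around), then delete the first character.
On "lhorizon": the first step gives "qmtwnets", and the second then gives "mtwnets".

mtwnets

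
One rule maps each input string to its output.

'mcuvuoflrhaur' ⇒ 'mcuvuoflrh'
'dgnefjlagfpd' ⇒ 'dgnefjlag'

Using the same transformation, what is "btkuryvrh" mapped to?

btkury

Looking at the pairs, the operation is to delete the last 3 characters.
Applying that to "btkuryvrh" gives "btkury".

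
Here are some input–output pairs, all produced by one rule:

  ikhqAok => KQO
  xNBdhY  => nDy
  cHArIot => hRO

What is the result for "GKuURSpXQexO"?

kusxEo

The pattern: flip the case of every letter, then keep every other character starting from the second (positions 2nd, 4th, 6th, ...).
Starting from "GKuURSpXQexO": after the first operation, "gkUursPxqEXo"; after the second, "kusxEo".
(Check on "ikhqAok": → "IKHQaOK" → "KQO" ✓)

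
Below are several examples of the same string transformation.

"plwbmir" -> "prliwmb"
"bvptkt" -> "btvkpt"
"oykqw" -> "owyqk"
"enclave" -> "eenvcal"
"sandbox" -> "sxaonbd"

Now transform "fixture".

feirxut

The rule is to take characters alternately from the front and the back (1st, last, 2nd, 2nd-last, ...).
Applying that to "fixture" gives "feirxut".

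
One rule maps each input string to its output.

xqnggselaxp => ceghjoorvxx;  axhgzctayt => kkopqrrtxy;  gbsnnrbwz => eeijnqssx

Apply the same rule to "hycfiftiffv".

kmptwwwwyzz

Each output is the input with this applied: shift every letter 9 places backward in the alphabet (wrapping around), then sort the characters into alphabetical order.
Applying both steps to "hycfiftiffv": "yptwzwkzwwm", then "kmptwwwwyzz".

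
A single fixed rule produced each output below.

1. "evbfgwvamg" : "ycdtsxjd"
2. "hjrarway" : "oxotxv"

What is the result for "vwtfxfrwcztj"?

Each output is the input with this applied: shift every letter 3 places backward in the alphabet (wrapping around), then delete the first 2 characters.
"vwtfxfrwcztj" → "stqcucotzwqg" → "qcucotzwqg".
(Check on "hjrarway": → "egoxotxv" → "oxotxv" ✓)

qcucotzwqg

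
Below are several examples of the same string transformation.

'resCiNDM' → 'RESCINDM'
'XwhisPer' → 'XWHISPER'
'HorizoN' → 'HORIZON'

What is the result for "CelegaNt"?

CELEGANT

Looking at the pairs, the operation is to convert every letter to uppercase.
On "CelegaNt" that produces "CELEGANT".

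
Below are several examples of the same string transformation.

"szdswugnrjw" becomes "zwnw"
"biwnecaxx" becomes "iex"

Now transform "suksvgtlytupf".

What's happening: keep one character in every 3, starting at position 2 (positions 2nd, 5th, 8th, ...).
"suksvgtlytupf" → "uvlu".

uvlu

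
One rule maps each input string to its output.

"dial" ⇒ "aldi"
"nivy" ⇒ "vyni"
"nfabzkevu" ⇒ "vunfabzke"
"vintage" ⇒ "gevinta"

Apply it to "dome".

What's happening: move the last 2 characters to the front (rotate right by 2).
For "dome" the result is "medo".

medo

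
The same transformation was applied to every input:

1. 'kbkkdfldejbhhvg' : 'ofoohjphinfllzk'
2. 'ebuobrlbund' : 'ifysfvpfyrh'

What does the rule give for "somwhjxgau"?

In each case the input is transformed by: shift every letter 4 places forward in the alphabet (wrapping around).
Applying that to "somwhjxgau" gives "wsqalnbkey".

wsqalnbkey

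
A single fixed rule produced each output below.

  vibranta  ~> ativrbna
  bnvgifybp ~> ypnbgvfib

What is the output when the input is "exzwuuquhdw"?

Each output is the input with this applied: swap each adjacent pair of characters (1↔2, 3↔4, ...), then move the last 2 characters to the front (rotate right by 2).
Starting from "exzwuuquhdw": after the first operation, "xewzuuuqdhw"; after the second, "hwxewzuuuqd".

hwxewzuuuqd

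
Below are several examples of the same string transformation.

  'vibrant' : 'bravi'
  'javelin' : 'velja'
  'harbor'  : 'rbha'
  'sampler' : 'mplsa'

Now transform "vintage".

The transformation: delete the last 2 characters, then move the first 2 characters to the end (rotate left by 2).
For "vintage", step one produces "vinta"; step two turns that into "ntavi".

ntavi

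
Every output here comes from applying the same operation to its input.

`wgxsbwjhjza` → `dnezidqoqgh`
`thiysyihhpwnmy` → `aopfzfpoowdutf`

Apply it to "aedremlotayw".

The rule is to shift every letter 7 places forward in the alphabet (wrapping around).
"aedremlotayw" → "hlkyltsvahfd".

hlkyltsvahfd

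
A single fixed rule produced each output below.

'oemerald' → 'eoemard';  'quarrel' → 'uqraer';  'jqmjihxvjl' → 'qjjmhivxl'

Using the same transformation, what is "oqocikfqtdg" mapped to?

In each case the input is transformed by: swap each adjacent pair of characters (1↔2, 3↔4, ...), then delete the last character.
Starting from "oqocikfqtdg": after the first operation, "qocokiqfdtg"; after the second, "qocokiqfdt".

qocokiqfdt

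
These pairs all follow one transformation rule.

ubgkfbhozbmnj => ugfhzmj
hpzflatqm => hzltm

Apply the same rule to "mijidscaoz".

mjdco

Rule — keep every other character starting from the first (positions 1st, 3rd, 5th, ...).
For "mijidscaoz" the result is "mjdco".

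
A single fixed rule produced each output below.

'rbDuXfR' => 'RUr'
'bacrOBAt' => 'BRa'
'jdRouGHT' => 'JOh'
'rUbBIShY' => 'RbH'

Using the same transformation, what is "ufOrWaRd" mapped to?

URr

Each output is the input with this applied: keep one character in every 3, starting at position 1 (positions 1st, 4th, 7th, ...), then flip the case of every letter.
For "ufOrWaRd", step one produces "urR"; step two turns that into "URr".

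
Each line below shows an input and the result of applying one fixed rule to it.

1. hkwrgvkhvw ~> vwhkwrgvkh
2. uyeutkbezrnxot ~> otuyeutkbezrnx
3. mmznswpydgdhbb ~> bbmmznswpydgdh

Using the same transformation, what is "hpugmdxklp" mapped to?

lphpugmdxk

What's happening: move the last 2 characters to the front (rotate right by 2).
"hpugmdxklp" → "lphpugmdxk".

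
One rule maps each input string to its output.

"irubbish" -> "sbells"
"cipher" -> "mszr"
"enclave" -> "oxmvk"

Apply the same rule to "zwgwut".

Rule — delete the last 2 characters, then shift every letter 10 places forward in the alphabet (wrapping around).
Doing the same to "zwgwut": "jgqg".

jgqg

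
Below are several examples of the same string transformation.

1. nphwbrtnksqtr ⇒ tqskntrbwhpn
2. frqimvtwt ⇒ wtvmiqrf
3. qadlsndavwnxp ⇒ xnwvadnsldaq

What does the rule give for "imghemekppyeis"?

ieyppkemehgmi

What's happening: reverse the string, then delete the first character.
Working it through for "imghemekppyeis": intermediate "sieyppkemehgmi", final "ieyppkemehgmi".
(Check on "frqimvtwt": → "twtvmiqrf" → "wtvmiqrf" ✓)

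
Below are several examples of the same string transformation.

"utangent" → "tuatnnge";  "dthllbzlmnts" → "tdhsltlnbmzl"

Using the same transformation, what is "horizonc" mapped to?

ohrcinzo

Rule — move the first character to the end, then take characters alternately from the front and the back (1st, last, 2nd, 2nd-last, ...).
For "horizonc" the result is "ohrcinzo".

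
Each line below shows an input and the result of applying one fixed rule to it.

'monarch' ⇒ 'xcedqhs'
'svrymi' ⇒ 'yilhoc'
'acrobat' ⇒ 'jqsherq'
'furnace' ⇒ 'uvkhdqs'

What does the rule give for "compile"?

usecfyb

Each output is the input with this applied: shift every letter 10 places backward in the alphabet (wrapping around), then move the last character to the front.
"compile" → "usecfyb".
(Check on "acrobat": → "qsherqj" → "jqsherq" ✓)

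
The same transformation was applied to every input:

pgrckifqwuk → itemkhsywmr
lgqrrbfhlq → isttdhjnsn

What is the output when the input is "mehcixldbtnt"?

In each case the input is transformed by: move the first character to the end, then shift every letter 2 places forward in the alphabet (wrapping around).
For "mehcixldbtnt", step one produces "ehcixldbtntm"; step two turns that into "gjekznfdvpvo".

gjekznfdvpvo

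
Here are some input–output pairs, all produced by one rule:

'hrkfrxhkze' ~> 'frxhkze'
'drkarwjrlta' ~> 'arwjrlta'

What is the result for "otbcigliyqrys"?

Looking at the pairs, the operation is to delete the first 3 characters.
So "otbcigliyqrys" becomes "cigliyqrys".

cigliyqrys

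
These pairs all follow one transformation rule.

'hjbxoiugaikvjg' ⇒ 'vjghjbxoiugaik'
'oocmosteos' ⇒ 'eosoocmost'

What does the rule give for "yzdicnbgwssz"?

The transformation: move the last 3 characters to the front (rotate right by 3).
Applying that to "yzdicnbgwssz" gives "sszyzdicnbgw".

sszyzdicnbgw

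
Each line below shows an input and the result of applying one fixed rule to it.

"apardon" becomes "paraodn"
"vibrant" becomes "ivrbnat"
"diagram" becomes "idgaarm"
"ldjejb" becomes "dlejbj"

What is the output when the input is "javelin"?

ajeviln

The pattern: swap each adjacent pair of characters (1↔2, 3↔4, ...).
For "javelin" the result is "ajeviln".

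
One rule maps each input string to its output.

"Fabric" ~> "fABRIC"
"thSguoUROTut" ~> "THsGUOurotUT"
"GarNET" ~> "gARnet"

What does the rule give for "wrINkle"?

The rule is to flip the case of every letter.
"wrINkle" → "WRinKLE".

WRinKLE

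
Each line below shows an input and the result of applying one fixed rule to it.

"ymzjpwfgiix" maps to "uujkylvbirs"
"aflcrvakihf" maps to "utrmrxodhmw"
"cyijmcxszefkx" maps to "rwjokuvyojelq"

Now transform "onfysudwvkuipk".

In each case the input is transformed by: move the last 3 characters to the front (rotate right by 3), then shift every letter 12 places forward in the alphabet (wrapping around).
Working it through for "onfysudwvkuipk": intermediate "ipkonfysudwvku", final "ubwazrkegpihwg".

ubwazrkegpihwg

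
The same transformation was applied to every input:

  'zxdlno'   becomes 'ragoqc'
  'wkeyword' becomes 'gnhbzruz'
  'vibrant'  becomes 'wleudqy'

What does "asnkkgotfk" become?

nvqnnjrwid

The rule is to swap the first and last characters, then shift every letter 3 places forward in the alphabet (wrapping around).
Applying both steps to "asnkkgotfk": "ksnkkgotfa", then "nvqnnjrwid".
(Check on "wkeyword": → "dkeyworw" → "gnhbzruz" ✓)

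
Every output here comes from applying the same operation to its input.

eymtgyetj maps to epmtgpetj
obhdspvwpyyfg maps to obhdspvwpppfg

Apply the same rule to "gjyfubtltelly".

Rule — replace every "y" with "p".
Applying that to "gjyfubtltelly" gives "gjpfubtltellp".

gjpfubtltellp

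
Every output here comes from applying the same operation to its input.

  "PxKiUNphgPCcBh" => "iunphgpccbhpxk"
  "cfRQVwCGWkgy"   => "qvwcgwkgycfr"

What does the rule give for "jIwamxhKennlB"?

The rule is to move the first 3 characters to the end (rotate left by 3), then convert every letter to lowercase.
"jIwamxhKennlB" → "amxhKennlBjIw" → "amxhkennlbjiw".
(Check on "PxKiUNphgPCcBh": → "iUNphgPCcBhPxK" → "iunphgpccbhpxk" ✓)

amxhkennlbjiw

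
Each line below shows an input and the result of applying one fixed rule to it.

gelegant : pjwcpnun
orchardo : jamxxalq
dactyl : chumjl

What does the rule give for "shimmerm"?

Rule — shift every letter 9 places forward in the alphabet (wrapping around), then swap the front and back halves of the string.
On "shimmerm": the first step gives "bqrvvnav", and the second then gives "vnavbqrv".

vnavbqrv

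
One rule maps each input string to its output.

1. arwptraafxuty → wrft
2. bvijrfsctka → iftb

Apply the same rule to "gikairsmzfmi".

In each case the input is transformed by: move the first character to the end, then keep one character in every 3, starting at position 2 (positions 2nd, 5th, 8th, ...).
Applying that to "gikairsmzfmi" gives "krzi".

krzi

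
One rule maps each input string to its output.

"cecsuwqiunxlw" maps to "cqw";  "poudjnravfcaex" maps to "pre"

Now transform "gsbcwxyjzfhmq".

Each output is the input with this applied: keep every other character starting from the first (positions 1st, 3rd, 5th, ...), then keep one character in every 3, starting at position 1 (positions 1st, 4th, 7th, ...).
"gsbcwxyjzfhmq" → "gbwyzhq" → "gyq".

gyq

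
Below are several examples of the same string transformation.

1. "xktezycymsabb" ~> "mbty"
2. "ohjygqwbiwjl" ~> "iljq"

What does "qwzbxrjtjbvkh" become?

jkzr

In each case the input is transformed by: keep one character in every 3, starting at position 3 (positions 3rd, 6th, 9th, ...), then move the last 2 characters to the front (rotate right by 2).
Applying both steps to "qwzbxrjtjbvkh": "zrjk", then "jkzr".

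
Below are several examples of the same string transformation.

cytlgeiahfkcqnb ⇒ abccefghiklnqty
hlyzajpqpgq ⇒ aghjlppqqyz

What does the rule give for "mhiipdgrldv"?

The rule is to sort the characters into alphabetical order.
For "mhiipdgrldv" the result is "ddghiilmprv".

ddghiilmprv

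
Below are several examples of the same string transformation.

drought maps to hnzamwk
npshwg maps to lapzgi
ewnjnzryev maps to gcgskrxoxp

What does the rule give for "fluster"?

In each case the input is transformed by: shift every letter 7 places backward in the alphabet (wrapping around), then move the first 2 characters to the end (rotate left by 2).
Applying both steps to "fluster": "yenlmxk", then "nlmxkye".

nlmxkye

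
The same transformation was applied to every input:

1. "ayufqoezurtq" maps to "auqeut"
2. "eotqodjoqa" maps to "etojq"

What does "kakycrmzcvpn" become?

kkcmcp

What's happening: keep every other character starting from the first (positions 1st, 3rd, 5th, ...).
Doing the same to "kakycrmzcvpn": "kkcmcp".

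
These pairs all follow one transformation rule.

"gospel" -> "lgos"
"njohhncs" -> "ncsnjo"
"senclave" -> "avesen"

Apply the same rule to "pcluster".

terpcl

What's happening: move the first 3 characters to the end (rotate left by 3), then delete the first 2 characters.
Working it through for "pcluster": intermediate "usterpcl", final "terpcl".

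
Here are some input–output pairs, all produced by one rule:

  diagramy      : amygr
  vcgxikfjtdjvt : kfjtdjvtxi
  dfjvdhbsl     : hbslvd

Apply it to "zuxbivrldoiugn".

Rule — delete the first 3 characters, then move the first 2 characters to the end (rotate left by 2).
Doing the same to "zuxbivrldoiugn": "vrldoiugnbi".

vrldoiugnbi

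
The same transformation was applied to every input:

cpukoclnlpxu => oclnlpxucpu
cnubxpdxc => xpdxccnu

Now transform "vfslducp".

What's happening: move the first 3 characters to the end (rotate left by 3), then delete the first character.
Working it through for "vfslducp": intermediate "lducpvfs", final "ducpvfs".
(Check on "cnubxpdxc": → "bxpdxccnu" → "xpdxccnu" ✓)

ducpvfs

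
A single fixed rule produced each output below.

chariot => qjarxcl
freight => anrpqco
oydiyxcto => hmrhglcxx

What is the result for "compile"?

xvyrunl

What's happening: shift every letter 9 places forward in the alphabet (wrapping around), then move the first character to the end.
On "compile": the first step gives "lxvyrun", and the second then gives "xvyrunl".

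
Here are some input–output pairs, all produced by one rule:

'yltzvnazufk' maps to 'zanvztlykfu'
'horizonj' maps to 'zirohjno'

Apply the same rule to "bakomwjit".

In each case the input is transformed by: move the last 3 characters to the front (rotate right by 3), then reverse the string.
Starting from "bakomwjit": after the first operation, "jitbakomw"; after the second, "wmokabtij".

wmokabtij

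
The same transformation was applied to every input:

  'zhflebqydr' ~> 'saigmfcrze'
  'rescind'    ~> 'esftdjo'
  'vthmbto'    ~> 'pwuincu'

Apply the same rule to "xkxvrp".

Each output is the input with this applied: shift every letter 1 place forward in the alphabet (wrapping around), then move the last character to the front.
For "xkxvrp", step one produces "ylywsq"; step two turns that into "qylyws".

qylyws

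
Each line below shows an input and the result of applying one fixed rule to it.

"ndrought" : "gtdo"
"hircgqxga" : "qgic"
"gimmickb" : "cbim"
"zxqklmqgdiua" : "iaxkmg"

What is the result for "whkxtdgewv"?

evhxd

The rule is to keep every other character starting from the second (positions 2nd, 4th, 6th, ...), then move the last 2 characters to the front (rotate right by 2).
Starting from "whkxtdgewv": after the first operation, "hxdev"; after the second, "evhxd".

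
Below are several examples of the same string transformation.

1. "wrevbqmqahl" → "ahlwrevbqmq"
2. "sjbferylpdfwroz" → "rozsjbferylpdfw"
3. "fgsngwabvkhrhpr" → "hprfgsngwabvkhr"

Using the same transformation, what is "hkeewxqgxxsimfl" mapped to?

mflhkeewxqgxxsi

The pattern: move the last 3 characters to the front (rotate right by 3).
On "hkeewxqgxxsimfl" that produces "mflhkeewxqgxxsi".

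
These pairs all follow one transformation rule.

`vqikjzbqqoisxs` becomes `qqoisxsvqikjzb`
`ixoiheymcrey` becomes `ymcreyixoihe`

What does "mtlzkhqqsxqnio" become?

Rule — swap the front and back halves of the string.
Applying that to "mtlzkhqqsxqnio" gives "qsxqniomtlzkhq".

qsxqniomtlzkhq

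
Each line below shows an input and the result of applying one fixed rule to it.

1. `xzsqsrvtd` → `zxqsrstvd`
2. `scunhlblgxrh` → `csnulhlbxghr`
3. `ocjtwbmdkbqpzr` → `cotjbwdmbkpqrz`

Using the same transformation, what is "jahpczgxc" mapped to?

What's happening: swap each adjacent pair of characters (1↔2, 3↔4, ...).
For "jahpczgxc" the result is "ajphzcxgc".

ajphzcxgc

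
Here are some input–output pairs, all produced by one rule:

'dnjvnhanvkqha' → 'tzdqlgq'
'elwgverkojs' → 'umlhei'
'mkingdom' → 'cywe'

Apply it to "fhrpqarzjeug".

The rule is to shift every letter 10 places backward in the alphabet (wrapping around), then keep every other character starting from the first (positions 1st, 3rd, 5th, ...).
On "fhrpqarzjeug" that produces "vhghzk".

vhghzk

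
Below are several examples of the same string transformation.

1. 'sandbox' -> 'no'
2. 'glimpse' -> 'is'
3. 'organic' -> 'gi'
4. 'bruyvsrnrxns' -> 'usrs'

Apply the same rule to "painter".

The rule is to keep one character in every 3, starting at position 3 (positions 3rd, 6th, 9th, ...).
Doing the same to "painter": "ie".

ie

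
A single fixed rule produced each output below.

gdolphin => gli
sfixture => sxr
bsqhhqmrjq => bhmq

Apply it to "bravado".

bvo

The pattern: keep one character in every 3, starting at position 1 (positions 1st, 4th, 7th, ...).
"bravado" → "bvo".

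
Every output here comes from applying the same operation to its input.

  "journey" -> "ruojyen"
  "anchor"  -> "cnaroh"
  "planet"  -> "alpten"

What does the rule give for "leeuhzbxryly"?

rxbzhueelyly

In each case the input is transformed by: move the last 3 characters to the front (rotate right by 3), then reverse the string.
Starting from "leeuhzbxryly": after the first operation, "ylyleeuhzbxr"; after the second, "rxbzhueelyly".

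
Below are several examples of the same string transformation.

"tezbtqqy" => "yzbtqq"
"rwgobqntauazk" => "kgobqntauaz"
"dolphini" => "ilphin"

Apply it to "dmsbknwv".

vsbknw

In each case the input is transformed by: delete the first 2 characters, then move the last character to the front.
Doing the same to "dmsbknwv": "vsbknw".
(Check on "tezbtqqy": → "zbtqqy" → "yzbtqq" ✓)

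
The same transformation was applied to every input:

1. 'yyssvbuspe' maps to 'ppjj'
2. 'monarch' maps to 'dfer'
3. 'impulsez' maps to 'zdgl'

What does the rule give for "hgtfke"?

yxkw

The pattern: shift every letter 9 places backward in the alphabet (wrapping around), then keep only the first 4 characters.
For "hgtfke", step one produces "yxkwbv"; step two turns that into "yxkw".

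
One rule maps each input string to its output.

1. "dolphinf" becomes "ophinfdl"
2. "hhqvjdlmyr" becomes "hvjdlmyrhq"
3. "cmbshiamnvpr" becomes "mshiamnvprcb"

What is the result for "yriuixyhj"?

ruixyhjyi

The rule is to move the first 2 characters to the end (rotate left by 2), then swap the first and last characters.
For "yriuixyhj", step one produces "iuixyhjyr"; step two turns that into "ruixyhjyi".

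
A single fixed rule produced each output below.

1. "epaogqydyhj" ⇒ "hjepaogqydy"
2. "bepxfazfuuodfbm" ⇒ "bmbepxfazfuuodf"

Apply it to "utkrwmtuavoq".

The transformation: move the last 2 characters to the front (rotate right by 2).
"utkrwmtuavoq" → "oqutkrwmtuav".

oqutkrwmtuav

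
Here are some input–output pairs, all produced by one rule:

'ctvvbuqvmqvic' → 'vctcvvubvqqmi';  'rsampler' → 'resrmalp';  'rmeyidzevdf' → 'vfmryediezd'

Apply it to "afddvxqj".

jqfaddxv

The pattern: swap each adjacent pair of characters (1↔2, 3↔4, ...), then move the last 2 characters to the front (rotate right by 2).
Working it through for "afddvxqj": intermediate "faddxvjq", final "jqfaddxv".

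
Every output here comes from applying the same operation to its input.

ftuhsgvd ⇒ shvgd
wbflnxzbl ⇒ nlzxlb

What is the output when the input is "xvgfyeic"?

Looking at the pairs, the operation is to delete the first 3 characters, then swap each adjacent pair of characters (1↔2, 3↔4, ...).
Working it through for "xvgfyeic": intermediate "fyeic", final "yfiec".

yfiec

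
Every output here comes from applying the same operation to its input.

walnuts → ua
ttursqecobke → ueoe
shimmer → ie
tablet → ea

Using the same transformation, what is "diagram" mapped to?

Looking at the pairs, the operation is to move the first 2 characters to the end (rotate left by 2), then keep only the vowels.
Applying both steps to "diagram": "agramdi", then "aai".

aai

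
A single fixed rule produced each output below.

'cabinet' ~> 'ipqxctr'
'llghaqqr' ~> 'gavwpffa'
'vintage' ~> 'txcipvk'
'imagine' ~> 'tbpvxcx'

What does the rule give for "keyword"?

The pattern: swap the first and last characters, then shift every letter 11 places backward in the alphabet (wrapping around).
Starting from "keyword": after the first operation, "deywork"; after the second, "stnldgz".

stnldgz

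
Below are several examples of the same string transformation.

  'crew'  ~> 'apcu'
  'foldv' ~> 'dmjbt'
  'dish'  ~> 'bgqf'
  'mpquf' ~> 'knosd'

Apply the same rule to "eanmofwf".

cylkmdud

What's happening: shift every letter 2 places backward in the alphabet (wrapping around).
Doing the same to "eanmofwf": "cylkmdud".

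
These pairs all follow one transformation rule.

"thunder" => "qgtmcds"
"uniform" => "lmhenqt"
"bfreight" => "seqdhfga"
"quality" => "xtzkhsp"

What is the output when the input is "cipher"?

qhogdb

What's happening: shift every letter 1 place backward in the alphabet (wrapping around), then swap the first and last characters.
Starting from "cipher": after the first operation, "bhogdq"; after the second, "qhogdb".
(Check on "thunder": → "sgtmcdq" → "qgtmcds" ✓)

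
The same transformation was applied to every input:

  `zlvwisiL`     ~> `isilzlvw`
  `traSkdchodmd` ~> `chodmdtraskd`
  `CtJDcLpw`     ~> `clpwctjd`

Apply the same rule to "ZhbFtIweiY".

iweiyzhbft

Rule — swap the front and back halves of the string, then convert every letter to lowercase.
On "ZhbFtIweiY": the first step gives "IweiYZhbFt", and the second then gives "iweiyzhbft".
(Check on "CtJDcLpw": → "cLpwCtJD" → "clpwctjd" ✓)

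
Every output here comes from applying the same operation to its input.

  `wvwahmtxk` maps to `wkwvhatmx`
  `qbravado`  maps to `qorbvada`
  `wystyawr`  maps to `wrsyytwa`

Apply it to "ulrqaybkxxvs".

usrlaqbyxkvx

Looking at the pairs, the operation is to move the last character to the front, then swap each adjacent pair of characters (1↔2, 3↔4, ...).
For "ulrqaybkxxvs" the result is "usrlaqbyxkvx".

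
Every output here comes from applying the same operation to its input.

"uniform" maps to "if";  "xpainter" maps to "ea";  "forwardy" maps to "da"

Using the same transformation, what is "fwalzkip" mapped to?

Each output is the input with this applied: sort the characters into reverse alphabetical order, then keep only the last 2 characters.
Working it through for "fwalzkip": intermediate "zwplkifa", final "fa".

fa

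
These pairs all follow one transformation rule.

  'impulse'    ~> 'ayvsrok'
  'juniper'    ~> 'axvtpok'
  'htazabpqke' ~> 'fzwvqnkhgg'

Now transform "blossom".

The transformation: sort the characters into reverse alphabetical order, then shift every letter 6 places forward in the alphabet (wrapping around).
"blossom" → "ssoomlb" → "yyuusrh".

yyuusrh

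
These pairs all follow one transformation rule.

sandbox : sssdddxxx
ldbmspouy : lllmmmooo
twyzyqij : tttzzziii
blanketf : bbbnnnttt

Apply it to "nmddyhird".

nnndddiii

The transformation: keep one character in every 3, starting at position 1 (positions 1st, 4th, 7th, ...), then repeat every character 3 times.
So "nmddyhird" becomes "nnndddiii".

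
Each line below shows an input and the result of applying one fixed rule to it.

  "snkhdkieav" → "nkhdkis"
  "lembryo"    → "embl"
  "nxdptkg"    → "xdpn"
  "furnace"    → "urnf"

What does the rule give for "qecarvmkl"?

ecarvq

In each case the input is transformed by: delete the last 3 characters, then move the first character to the end.
Working it through for "qecarvmkl": intermediate "qecarv", final "ecarvq".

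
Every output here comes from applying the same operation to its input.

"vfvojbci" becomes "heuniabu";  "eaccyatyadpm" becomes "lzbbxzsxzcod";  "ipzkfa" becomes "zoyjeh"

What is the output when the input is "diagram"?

lhzfqzc

In each case the input is transformed by: swap the first and last characters, then shift every letter 1 place backward in the alphabet (wrapping around).
Starting from "diagram": after the first operation, "miagrad"; after the second, "lhzfqzc".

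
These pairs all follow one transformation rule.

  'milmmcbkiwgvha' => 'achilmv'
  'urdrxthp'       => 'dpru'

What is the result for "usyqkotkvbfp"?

The pattern: sort the characters into alphabetical order, then keep every other character starting from the first (positions 1st, 3rd, 5th, ...).
"usyqkotkvbfp" → "bfkkopqstuvy" → "bkoqtv".
(Check on "milmmcbkiwgvha": → "abcghiiklmmmvw" → "achilmv" ✓)

bkoqtv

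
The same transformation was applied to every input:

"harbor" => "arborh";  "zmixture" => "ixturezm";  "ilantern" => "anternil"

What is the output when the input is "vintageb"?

Rule — swap the front and back halves of the string, then move the last 2 characters to the front (rotate right by 2).
Working it through for "vintageb": intermediate "agebvint", final "ntagebvi".

ntagebvi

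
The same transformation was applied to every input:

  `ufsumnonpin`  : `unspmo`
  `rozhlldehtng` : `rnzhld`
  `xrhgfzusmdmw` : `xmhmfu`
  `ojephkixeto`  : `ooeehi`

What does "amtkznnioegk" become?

The transformation: keep every other character starting from the first (positions 1st, 3rd, 5th, ...), then take characters alternately from the front and the back (1st, last, 2nd, 2nd-last, ...).
Applying both steps to "amtkznnioegk": "atznog", then "agtozn".
(Check on "ufsumnonpin": → "usmopn" → "unspmo" ✓)

agtozn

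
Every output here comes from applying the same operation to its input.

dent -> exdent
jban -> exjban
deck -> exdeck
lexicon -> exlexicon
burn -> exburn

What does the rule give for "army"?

The pattern: prepend "ex".
Applying that to "army" gives "exarmy".

exarmy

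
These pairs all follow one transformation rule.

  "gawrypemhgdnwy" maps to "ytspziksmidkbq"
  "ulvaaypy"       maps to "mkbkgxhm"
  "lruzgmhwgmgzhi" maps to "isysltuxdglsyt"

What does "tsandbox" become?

What's happening: swap the front and back halves of the string, then shift every letter 12 places forward in the alphabet (wrapping around).
Starting from "tsandbox": after the first operation, "dboxtsan"; after the second, "pnajfemz".

pnajfemz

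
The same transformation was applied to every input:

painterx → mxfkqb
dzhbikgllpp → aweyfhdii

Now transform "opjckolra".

lmgzhli

Rule — delete the last 2 characters, then shift every letter 3 places backward in the alphabet (wrapping around).
Working it through for "opjckolra": intermediate "opjckol", final "lmgzhli".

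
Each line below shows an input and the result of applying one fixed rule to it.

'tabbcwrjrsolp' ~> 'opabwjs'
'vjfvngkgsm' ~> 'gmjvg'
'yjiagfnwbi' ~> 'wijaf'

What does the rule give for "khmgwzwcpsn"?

The transformation: move the last 3 characters to the front (rotate right by 3), then keep every other character starting from the first (positions 1st, 3rd, 5th, ...).
On "khmgwzwcpsn": the first step gives "psnkhmgwzwc", and the second then gives "pnhgzc".

pnhgzc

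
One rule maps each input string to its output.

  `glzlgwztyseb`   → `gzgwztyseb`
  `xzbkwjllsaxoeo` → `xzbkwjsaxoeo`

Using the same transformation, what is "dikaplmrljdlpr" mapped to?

dikapmrjdpr

The pattern: remove every "l".
So "dikaplmrljdlpr" becomes "dikapmrjdpr".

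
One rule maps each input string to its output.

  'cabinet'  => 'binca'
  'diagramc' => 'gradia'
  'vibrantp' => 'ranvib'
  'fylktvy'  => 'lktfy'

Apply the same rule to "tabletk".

bleta

Rule — delete the last 2 characters, then move the last 3 characters to the front (rotate right by 3).
For "tabletk" the result is "bleta".
(Check on "diagramc": → "diagra" → "gradia" ✓)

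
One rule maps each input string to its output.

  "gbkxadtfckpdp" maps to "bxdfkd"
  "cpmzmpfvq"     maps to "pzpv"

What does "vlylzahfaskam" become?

The transformation: keep every other character starting from the second (positions 2nd, 4th, 6th, ...).
For "vlylzahfaskam" the result is "llafsa".

llafsa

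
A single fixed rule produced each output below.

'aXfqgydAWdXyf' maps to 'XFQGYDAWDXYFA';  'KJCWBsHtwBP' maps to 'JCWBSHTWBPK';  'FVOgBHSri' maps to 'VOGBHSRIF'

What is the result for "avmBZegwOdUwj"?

VMBZEGWODUWJA

Looking at the pairs, the operation is to move the first character to the end, then convert every letter to uppercase.
Applying that to "avmBZegwOdUwj" gives "VMBZEGWODUWJA".
(Check on "KJCWBsHtwBP": → "JCWBsHtwBPK" → "JCWBSHTWBPK" ✓)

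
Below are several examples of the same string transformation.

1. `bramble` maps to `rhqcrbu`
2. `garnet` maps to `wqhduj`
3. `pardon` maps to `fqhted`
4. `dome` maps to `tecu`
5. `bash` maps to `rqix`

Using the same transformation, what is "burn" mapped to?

Each output is the input with this applied: shift every letter 10 places backward in the alphabet (wrapping around).
"burn" → "rkhd".

rkhd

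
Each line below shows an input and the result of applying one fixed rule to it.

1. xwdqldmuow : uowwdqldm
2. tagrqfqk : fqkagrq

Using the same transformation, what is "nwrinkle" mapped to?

klewrin

Each output is the input with this applied: delete the first character, then move the last 3 characters to the front (rotate right by 3).
Applying that to "nwrinkle" gives "klewrin".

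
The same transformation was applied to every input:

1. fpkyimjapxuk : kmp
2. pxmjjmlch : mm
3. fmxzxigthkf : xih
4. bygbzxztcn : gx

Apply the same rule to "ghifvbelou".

ib

The rule is to delete the last 2 characters, then keep one character in every 3, starting at position 3 (positions 3rd, 6th, 9th, ...).
For "ghifvbelou", step one produces "ghifvbel"; step two turns that into "ib".
(Check on "fpkyimjapxuk": → "fpkyimjapx" → "kmp" ✓)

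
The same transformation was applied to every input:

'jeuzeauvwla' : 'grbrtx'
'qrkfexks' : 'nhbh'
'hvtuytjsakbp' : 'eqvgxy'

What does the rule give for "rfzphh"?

owe

Rule — keep every other character starting from the first (positions 1st, 3rd, 5th, ...), then shift every letter 3 places backward in the alphabet (wrapping around).
Working it through for "rfzphh": intermediate "rzh", final "owe".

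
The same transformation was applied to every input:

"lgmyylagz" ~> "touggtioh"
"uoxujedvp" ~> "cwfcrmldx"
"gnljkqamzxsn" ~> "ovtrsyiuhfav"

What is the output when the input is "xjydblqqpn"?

frgljtyyxv

Looking at the pairs, the operation is to shift every letter 8 places forward in the alphabet (wrapping around).
For "xjydblqqpn" the result is "frgljtyyxv".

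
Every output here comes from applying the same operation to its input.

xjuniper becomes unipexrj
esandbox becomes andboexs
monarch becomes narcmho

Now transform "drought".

oughdtr

The rule is to swap the first and last characters, then move the first 2 characters to the end (rotate left by 2).
On "drought" that produces "oughdtr".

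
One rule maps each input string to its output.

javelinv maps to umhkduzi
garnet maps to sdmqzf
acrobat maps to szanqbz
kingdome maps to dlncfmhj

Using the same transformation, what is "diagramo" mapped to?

Rule — reverse the string, then shift every letter 1 place backward in the alphabet (wrapping around).
On "diagramo": the first step gives "omargaid", and the second then gives "nlzqfzhc".
(Check on "kingdome": → "emodgnik" → "dlncfmhj" ✓)

nlzqfzhc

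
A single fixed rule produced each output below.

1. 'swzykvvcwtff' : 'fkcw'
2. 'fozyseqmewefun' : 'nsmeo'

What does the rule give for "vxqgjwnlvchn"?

Rule — keep one character in every 3, starting at position 2 (positions 2nd, 5th, 8th, ...), then swap the first and last characters.
Applying that to "vxqgjwnlvchn" gives "hjlx".

hjlx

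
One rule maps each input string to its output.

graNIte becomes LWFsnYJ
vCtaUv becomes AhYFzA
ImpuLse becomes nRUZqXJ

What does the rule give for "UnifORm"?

zSNKtwR

The rule is to flip the case of every letter, then shift every letter 5 places forward in the alphabet (wrapping around).
On "UnifORm": the first step gives "uNIForM", and the second then gives "zSNKtwR".
(Check on "ImpuLse": → "iMPUlSE" → "nRUZqXJ" ✓)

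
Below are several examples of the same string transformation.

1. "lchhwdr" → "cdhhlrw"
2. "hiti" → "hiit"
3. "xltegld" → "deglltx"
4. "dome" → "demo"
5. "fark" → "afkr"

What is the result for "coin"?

cino

Rule — sort the characters into alphabetical order.
Applying that to "coin" gives "cino".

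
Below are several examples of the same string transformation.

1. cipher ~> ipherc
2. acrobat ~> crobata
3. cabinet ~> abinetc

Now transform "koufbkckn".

The rule is to move the first character to the end.
On "koufbkckn" that produces "oufbkcknk".

oufbkcknk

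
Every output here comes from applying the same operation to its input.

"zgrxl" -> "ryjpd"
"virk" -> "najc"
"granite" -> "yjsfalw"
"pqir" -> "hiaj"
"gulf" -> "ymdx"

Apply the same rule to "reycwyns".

jwquoqfk

The transformation: shift every letter 8 places backward in the alphabet (wrapping around).
So "reycwyns" becomes "jwquoqfk".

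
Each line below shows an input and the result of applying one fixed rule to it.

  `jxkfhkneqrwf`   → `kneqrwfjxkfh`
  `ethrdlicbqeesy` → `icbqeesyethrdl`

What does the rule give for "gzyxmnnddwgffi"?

The pattern: move the last character to the front, then swap the front and back halves of the string.
Applying both steps to "gzyxmnnddwgffi": "igzyxmnnddwgff", then "nddwgffigzyxmn".

nddwgffigzyxmn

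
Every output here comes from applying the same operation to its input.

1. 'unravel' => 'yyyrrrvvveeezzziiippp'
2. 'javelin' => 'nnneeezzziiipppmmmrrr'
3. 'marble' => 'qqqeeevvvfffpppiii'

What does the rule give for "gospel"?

Looking at the pairs, the operation is to shift every letter 4 places forward in the alphabet (wrapping around), then repeat every character 3 times.
On "gospel": the first step gives "kswtip", and the second then gives "kkkssswwwtttiiippp".

kkkssswwwtttiiippp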